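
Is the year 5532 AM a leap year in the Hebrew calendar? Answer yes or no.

yes

Hebrew year 5532 is year 3 of its 19-year Metonic cycle; leap years are at positions 3, 6, 8, 11, 14, 17, 19, so it is a leap year (13 months).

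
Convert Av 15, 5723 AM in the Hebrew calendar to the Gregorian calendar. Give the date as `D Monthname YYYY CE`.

Julian Day Number of the source date = 2438247.
Converting JDN 2438247 to the Gregorian calendar gives 5 August 1963 CE.

5 August 1963 CE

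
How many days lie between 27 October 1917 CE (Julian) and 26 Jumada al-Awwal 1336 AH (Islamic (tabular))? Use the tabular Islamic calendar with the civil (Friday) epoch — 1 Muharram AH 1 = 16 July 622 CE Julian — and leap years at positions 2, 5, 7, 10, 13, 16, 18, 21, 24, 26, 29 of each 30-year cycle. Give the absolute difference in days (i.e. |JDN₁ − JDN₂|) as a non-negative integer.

120

JDN of the first date = 2421542.
JDN of the second date = 2421662.
|2421662 − 2421542| = 120.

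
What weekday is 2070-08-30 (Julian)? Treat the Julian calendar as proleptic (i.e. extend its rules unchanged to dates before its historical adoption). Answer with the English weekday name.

In the Gregorian calendar this is 12 September 2070 (JDN 2477367).
JDN 2477367 mod 7 = 4, and JDN 0 was a Monday, so this is a Friday.

Friday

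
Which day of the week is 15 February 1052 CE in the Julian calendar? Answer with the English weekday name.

In the proleptic Gregorian calendar this is 21 February 1052 (JDN 2105346).
Since JDN mod 7 = 5 (0 = Monday), the day is Saturday.

Saturday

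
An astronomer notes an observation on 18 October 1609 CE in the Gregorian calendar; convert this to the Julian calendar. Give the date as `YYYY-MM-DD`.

The Julian–Gregorian offset here is 10 days (Julian trailing).
18 October 1609 Gregorian − 10 days → 8 October 1609 Julian.

1609-10-08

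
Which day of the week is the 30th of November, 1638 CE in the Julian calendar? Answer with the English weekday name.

This is JDN 2319671 (10 December 1638 Gregorian).
JDN 2319671 mod 7 = 4, and JDN 0 was a Monday, so this is a Friday.

Friday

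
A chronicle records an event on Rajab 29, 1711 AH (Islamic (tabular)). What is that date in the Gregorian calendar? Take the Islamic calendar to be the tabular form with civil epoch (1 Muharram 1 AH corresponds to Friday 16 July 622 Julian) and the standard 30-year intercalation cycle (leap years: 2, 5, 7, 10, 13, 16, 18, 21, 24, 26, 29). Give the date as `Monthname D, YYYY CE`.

March 10, 2282 CE

Both dates share Julian Day Number 2554612; in the Gregorian calendar that is 10 March 2282 CE.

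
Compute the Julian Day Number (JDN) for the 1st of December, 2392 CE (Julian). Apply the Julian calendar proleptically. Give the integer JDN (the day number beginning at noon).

2595071

In the Gregorian calendar the same day is 17 December 2392.
JDN 2400001 is 17 November 1858 CE (Gregorian), MJD 0; the target day is +195070 days from there, so JDN = 2595071.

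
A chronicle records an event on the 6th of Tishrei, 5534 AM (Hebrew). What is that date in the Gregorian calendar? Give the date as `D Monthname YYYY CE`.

Julian Day Number of the source date = 2368901.
Converting JDN 2368901 to the Gregorian calendar gives 23 September 1773 CE.

23 September 1773 CE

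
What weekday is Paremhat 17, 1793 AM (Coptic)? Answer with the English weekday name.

In the Gregorian calendar this is 26 March 2077 (JDN 2479754).
2479754 ≡ 4 (mod 7); counting from Monday = 0 gives Friday.

Friday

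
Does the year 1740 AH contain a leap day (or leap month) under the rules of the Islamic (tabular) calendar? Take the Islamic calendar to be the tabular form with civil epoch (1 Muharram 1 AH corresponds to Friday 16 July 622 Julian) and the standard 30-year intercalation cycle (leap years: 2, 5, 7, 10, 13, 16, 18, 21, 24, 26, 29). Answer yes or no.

no

Year 1740 AH is year 30 of its 30-year cycle; leap positions are 2, 5, 7, 10, 13, 16, 18, 21, 24, 26, 29, so it is a common year (354 days).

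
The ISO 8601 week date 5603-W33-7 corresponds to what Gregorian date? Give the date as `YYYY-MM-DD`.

5603-08-17

ISO week 1 of 5603 is the week containing the first Thursday of 5603.
Week 33, day 7 (Sunday) lands on 5603-08-17.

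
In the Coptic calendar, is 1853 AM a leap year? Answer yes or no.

no

1853 mod 4 = 1; in the Coptic calendar a year is leap when year mod 4 = 3, so it is a common year.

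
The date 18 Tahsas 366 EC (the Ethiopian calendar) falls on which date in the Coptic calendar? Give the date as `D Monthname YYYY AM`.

18 Koiak 90 AM

The source date corresponds to 15 December 373 in the proleptic Gregorian calendar (JDN 1857644).
That day falls on 18 Koiak 90 AM in the Coptic calendar.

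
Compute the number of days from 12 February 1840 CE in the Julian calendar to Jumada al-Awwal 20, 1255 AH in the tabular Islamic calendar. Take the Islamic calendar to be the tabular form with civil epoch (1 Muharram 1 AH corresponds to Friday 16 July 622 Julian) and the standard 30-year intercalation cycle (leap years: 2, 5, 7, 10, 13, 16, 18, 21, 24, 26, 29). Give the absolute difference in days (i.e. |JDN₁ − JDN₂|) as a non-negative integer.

207

JDN of the first date = 2393160.
JDN of the second date = 2392953.
|2392953 − 2393160| = 207.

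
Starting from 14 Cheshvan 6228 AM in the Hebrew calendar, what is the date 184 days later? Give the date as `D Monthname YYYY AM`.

Counting 184 days forward from JDN 2622428 reaches JDN 2622612, which is 20 Iyar 6228 AM.

20 Iyar 6228 AM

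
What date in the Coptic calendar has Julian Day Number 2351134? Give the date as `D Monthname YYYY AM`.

The Gregorian equivalent of JDN 2351134 is 31 January 1725.
In the Coptic calendar that day is 25 Tobi 1441 AM.

25 Tobi 1441 AM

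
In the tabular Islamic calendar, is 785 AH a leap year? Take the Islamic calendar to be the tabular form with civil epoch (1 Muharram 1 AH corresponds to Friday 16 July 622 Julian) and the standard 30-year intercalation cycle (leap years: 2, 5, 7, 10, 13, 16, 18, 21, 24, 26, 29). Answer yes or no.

yes

Year 785 AH is year 5 of its 30-year cycle; leap positions are 2, 5, 7, 10, 13, 16, 18, 21, 24, 26, 29, so it is a leap year (355 days).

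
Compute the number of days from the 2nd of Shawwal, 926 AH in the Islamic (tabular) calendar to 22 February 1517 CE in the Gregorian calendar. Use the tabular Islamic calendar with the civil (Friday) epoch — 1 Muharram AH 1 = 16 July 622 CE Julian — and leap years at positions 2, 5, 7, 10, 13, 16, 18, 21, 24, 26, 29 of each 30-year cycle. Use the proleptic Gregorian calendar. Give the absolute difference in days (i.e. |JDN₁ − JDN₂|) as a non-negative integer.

First date → JDN 2276496; second date → JDN 2275185.
The interval is |2276496 − 2275185| = 1311 days.

1311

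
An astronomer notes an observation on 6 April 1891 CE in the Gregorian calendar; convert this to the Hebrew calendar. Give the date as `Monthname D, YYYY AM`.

Julian Day Number of the source date = 2411829.
Converting JDN 2411829 to the Hebrew calendar gives 27 Adar II 5651 AM.

Adar II 27, 5651 AM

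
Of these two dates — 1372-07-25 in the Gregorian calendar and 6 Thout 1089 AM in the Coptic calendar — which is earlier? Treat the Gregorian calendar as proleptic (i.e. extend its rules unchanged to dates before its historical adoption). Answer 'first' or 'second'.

first

First date → JDN 2222379; second date → JDN 2222427.
JDN 2222379 < JDN 2222427, so the first date is earlier.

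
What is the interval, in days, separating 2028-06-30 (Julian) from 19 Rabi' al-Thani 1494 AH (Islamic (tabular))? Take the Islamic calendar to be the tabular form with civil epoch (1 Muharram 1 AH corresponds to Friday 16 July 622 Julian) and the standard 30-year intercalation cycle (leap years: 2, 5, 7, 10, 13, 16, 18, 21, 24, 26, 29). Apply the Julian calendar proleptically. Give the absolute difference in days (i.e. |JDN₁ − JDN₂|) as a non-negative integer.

15650

JDN of the first date = 2461966.
JDN of the second date = 2477616.
|2477616 − 2461966| = 15650.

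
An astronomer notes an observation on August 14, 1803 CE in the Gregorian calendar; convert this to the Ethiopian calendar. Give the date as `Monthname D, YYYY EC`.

Nehase 9, 1795 EC

Julian Day Number of the source date = 2379817.
Converting JDN 2379817 to the Ethiopian calendar gives 9 Nehase 1795 EC.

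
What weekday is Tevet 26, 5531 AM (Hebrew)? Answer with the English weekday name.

Saturday

In the Gregorian calendar this is 12 January 1771 (JDN 2367916).
Since JDN mod 7 = 5 (0 = Monday), the day is Saturday.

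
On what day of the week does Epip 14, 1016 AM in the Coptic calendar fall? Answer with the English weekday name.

Friday

Equivalently 16 July 1300 Gregorian, JDN 2196072.
Since JDN mod 7 = 4 (0 = Monday), the day is Friday.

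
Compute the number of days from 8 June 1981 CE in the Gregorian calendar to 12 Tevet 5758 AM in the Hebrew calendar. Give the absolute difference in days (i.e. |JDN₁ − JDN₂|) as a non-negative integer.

JDN of the first date = 2444764.
JDN of the second date = 2450824.
|2450824 − 2444764| = 6060.

6060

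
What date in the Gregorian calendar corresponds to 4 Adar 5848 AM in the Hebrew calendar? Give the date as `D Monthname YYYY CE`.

Julian Day Number of the source date = 2483743.
Converting JDN 2483743 to the Gregorian calendar gives 26 February 2088 CE.

26 February 2088 CE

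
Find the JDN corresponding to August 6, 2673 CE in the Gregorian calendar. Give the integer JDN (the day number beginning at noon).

2697571

JDN 2400001 is 17 November 1858 CE (Gregorian), MJD 0; the target day is +297570 days from there, so JDN = 2697571.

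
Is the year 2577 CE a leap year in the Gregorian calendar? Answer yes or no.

2577 is not divisible by 4, so it is a common year.

no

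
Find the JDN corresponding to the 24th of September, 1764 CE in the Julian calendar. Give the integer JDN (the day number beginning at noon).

Equivalently 5 October 1764 (Gregorian).
JDN 2451545 is 1 January 2000 CE (Gregorian); the target day is −85919 days from there, so JDN = 2365626.

2365626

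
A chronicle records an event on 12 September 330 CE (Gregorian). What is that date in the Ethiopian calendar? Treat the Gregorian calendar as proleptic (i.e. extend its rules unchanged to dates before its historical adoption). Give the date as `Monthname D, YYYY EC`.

Both dates share Julian Day Number 1841844; in the Ethiopian calendar that is 14 Meskerem 323 EC.

Meskerem 14, 323 EC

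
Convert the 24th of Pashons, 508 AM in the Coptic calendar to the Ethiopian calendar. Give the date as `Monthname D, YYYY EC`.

Both dates share Julian Day Number 2010475; in the Ethiopian calendar that is 24 Ginbot 784 EC.

Ginbot 24, 784 EC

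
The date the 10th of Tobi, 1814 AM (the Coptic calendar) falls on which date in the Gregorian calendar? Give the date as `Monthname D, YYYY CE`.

Julian Day Number of the source date = 2487357.
Converting JDN 2487357 to the Gregorian calendar gives 18 January 2098 CE.

January 18, 2098 CE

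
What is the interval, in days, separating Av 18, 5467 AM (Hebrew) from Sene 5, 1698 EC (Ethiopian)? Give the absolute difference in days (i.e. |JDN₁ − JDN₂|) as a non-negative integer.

432

JDN of the first date = 2344756.
JDN of the second date = 2344324.
|2344324 − 2344756| = 432.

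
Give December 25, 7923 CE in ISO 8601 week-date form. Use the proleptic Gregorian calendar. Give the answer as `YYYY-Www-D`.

The weekday is Tuesday (ISO weekday 2).
That Tuesday belongs to ISO week 52 of ISO year 7923.

7923-W52-2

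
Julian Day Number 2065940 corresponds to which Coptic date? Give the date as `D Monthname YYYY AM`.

JDN 2065940 is 1 April 944 in the proleptic Gregorian calendar.
In the Coptic calendar that day is 1 Parmouti 660 AM.

1 Parmouti 660 AM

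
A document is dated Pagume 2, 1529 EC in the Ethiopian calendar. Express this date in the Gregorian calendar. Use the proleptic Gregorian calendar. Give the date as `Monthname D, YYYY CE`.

Both dates share Julian Day Number 2282684; in the Gregorian calendar that is 4 September 1537 CE.

September 4, 1537 CE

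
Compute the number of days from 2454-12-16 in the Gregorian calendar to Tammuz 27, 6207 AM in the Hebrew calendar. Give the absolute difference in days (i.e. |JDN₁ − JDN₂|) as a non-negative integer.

JDN of the first date = 2617715.
JDN of the second date = 2615001.
|2615001 − 2617715| = 2714.

2714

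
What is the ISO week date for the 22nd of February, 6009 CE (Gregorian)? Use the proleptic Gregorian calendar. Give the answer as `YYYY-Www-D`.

The weekday is Sunday (ISO weekday 7).
That Sunday belongs to ISO week 8 of ISO year 6009.

6009-W08-7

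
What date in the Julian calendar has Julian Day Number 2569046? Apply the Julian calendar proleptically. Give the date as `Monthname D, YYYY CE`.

August 31, 2321 CE

JDN 2569046 is 16 September 2321 in the Gregorian calendar.
In the Julian calendar that day is August 31, 2321 CE.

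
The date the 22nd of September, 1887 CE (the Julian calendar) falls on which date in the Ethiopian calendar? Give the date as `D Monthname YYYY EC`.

Both dates share Julian Day Number 2410549; in the Ethiopian calendar that is 24 Meskerem 1880 EC.

24 Meskerem 1880 EC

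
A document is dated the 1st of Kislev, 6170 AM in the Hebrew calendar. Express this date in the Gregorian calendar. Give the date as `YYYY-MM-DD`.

2409-11-09

Julian Day Number of the source date = 2601242.
Converting JDN 2601242 to the Gregorian calendar gives 9 November 2409 CE.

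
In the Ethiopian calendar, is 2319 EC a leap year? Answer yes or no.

2319 mod 4 = 3; in the Ethiopian calendar a year is leap when year mod 4 = 3, so it is a leap year.

yes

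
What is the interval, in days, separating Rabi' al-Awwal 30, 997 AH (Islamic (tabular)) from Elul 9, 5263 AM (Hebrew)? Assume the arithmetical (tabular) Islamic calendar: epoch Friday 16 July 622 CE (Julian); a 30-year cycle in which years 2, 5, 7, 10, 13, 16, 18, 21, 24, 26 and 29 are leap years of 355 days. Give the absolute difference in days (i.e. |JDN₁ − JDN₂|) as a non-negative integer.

First date → JDN 2301477; second date → JDN 2270271.
The interval is |2301477 − 2270271| = 31206 days.

31206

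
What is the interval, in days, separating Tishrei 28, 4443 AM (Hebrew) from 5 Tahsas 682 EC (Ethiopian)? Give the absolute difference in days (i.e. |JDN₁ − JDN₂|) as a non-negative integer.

First date → JDN 1970436; second date → JDN 1973050.
The interval is |1970436 − 1973050| = 2614 days.

2614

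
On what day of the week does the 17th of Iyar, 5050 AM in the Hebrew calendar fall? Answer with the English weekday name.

Saturday

This is JDN 2192349 (6 May 1290 Gregorian).
Since JDN mod 7 = 5 (0 = Monday), the day is Saturday.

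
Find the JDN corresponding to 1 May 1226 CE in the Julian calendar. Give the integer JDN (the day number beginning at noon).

In the proleptic Gregorian calendar the same day is 8 May 1226.
JDN 2400001 is 17 November 1858 CE (Gregorian), MJD 0; the target day is −231026 days from there, so JDN = 2168975.

2168975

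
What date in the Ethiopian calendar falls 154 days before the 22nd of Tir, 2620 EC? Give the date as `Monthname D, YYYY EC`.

The starting date is JDN 2680952; 2680952 − 154 = 2680798.
JDN 2680798 corresponds to Nehase 24, 2619 EC.

Nehase 24, 2619 EC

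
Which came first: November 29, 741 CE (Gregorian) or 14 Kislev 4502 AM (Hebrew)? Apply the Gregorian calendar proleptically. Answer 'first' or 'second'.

The two dates have Julian Day Numbers 1992037 and 1992040 respectively.
Since 1992037 < 1992040, the first date comes first.

first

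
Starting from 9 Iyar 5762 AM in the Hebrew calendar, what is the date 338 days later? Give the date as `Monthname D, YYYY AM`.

Adar II 21, 5763 AM

Counting 338 days forward from JDN 2452386 reaches JDN 2452724, which is Adar II 21, 5763 AM.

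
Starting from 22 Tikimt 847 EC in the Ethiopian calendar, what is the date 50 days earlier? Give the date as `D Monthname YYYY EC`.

The starting date is JDN 2033273; 2033273 − 50 = 2033223.
JDN 2033223 corresponds to 2 Meskerem 847 EC.

2 Meskerem 847 EC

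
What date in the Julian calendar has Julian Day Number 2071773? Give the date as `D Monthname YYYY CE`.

16 March 960 CE

JDN 2071773 is 21 March 960 in the proleptic Gregorian calendar.
In the Julian calendar that day is 16 March 960 CE.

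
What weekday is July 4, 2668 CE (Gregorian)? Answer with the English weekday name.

Since JDN mod 7 = 5 (0 = Monday), the day is Saturday.

Saturday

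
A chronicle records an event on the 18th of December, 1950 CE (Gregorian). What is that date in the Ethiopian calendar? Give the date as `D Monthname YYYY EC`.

9 Tahsas 1943 EC

Both dates share Julian Day Number 2433634; in the Ethiopian calendar that is 9 Tahsas 1943 EC.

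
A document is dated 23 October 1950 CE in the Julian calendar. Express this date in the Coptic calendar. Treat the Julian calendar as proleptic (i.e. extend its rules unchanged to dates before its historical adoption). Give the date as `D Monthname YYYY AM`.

Both dates share Julian Day Number 2433591; in the Coptic calendar that is 26 Paopi 1667 AM.

26 Paopi 1667 AM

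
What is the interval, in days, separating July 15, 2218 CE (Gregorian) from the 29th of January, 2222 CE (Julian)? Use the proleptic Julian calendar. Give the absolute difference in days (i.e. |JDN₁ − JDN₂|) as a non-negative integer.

1309

JDN of the first date = 2531363.
JDN of the second date = 2532672.
|2532672 − 2531363| = 1309.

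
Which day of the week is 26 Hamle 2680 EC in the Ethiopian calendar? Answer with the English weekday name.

Tuesday

Equivalently 7 August 2688 Gregorian, JDN 2703051.
Since JDN mod 7 = 1 (0 = Monday), the day is Tuesday.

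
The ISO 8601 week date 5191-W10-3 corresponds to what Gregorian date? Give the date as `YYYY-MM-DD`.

5191-03-06

ISO week 1 of 5191 is the week containing the first Thursday of 5191.
Week 10, day 3 (Wednesday) lands on 5191-03-06.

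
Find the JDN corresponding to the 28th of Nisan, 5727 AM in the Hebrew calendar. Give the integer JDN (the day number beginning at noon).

In the Gregorian calendar the same day is 8 May 1967.
JDN 2299161 is 15 October 1582 CE (Gregorian); the target day is +140458 days from there, so JDN = 2439619.

2439619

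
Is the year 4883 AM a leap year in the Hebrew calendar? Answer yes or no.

yes

Hebrew year 4883 is year 19 of its 19-year Metonic cycle; leap years are at positions 3, 6, 8, 11, 14, 17, 19, so it is a leap year (13 months).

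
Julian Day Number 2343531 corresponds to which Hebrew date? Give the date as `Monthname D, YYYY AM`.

JDN 2343531 is 8 April 1704 in the Gregorian calendar.
In the Hebrew calendar that day is Nisan 4, 5464 AM.

Nisan 4, 5464 AM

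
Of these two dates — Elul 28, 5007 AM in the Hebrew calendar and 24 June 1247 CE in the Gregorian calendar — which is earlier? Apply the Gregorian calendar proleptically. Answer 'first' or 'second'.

second

The two dates have Julian Day Numbers 2176767 and 2176692 respectively.
Since 2176692 < 2176767, the second date comes first.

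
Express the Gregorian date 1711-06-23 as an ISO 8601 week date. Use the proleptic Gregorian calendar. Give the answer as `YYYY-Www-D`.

The weekday is Tuesday (ISO weekday 2).
That Tuesday belongs to ISO week 26 of ISO year 1711.

1711-W26-2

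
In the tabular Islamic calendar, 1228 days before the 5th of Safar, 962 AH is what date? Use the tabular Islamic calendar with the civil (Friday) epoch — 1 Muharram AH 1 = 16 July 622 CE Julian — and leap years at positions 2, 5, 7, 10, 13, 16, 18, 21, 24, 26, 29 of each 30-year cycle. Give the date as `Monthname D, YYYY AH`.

Sha'ban 17, 958 AH

JDN of the 5th of Safar, 962 AH = 2289020.
2289020 − 1228 = 2287792.
JDN 2287792 in the tabular Islamic calendar is Sha'ban 17, 958 AH.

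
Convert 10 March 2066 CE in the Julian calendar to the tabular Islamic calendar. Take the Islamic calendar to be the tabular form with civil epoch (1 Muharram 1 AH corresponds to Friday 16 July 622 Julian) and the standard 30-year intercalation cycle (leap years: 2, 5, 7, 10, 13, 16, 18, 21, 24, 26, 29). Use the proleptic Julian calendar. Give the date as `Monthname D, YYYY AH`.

Dhu al-Hijjah 26, 1488 AH

The source date corresponds to 23 March 2066 in the Gregorian calendar (JDN 2475733).
That day falls on 26 Dhu al-Hijjah 1488 AH in the tabular Islamic calendar.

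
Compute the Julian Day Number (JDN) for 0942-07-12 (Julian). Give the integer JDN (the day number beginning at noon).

2065316

Equivalently 17 July 942 (proleptic Gregorian).
JDN 2451545 is 1 January 2000 CE (Gregorian); the target day is −386229 days from there, so JDN = 2065316.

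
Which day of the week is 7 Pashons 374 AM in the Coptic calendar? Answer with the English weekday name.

Wednesday

This is JDN 1961514 (5 May 658 Gregorian).
JDN 1961514 mod 7 = 2, and JDN 0 was a Monday, so this is a Wednesday.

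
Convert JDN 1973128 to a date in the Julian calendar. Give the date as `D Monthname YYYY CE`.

JDN 1973128 is 20 February 690 in the proleptic Gregorian calendar.
In the Julian calendar that day is 17 February 690 CE.

17 February 690 CE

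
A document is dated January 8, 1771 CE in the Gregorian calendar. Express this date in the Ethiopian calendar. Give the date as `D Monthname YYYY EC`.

Julian Day Number of the source date = 2367912.
Converting JDN 2367912 to the Ethiopian calendar gives 2 Tir 1763 EC.

2 Tir 1763 EC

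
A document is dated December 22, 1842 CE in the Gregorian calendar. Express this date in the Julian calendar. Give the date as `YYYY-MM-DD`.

1842-12-10

At this point the Julian calendar is 12 days behind the Gregorian.
22 December 1842 Gregorian − 12 days → 10 December 1842 Julian.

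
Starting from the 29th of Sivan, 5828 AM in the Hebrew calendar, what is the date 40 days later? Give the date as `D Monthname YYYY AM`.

10 Av 5828 AM

Counting 40 days forward from JDN 2476562 reaches JDN 2476602, which is 10 Av 5828 AM.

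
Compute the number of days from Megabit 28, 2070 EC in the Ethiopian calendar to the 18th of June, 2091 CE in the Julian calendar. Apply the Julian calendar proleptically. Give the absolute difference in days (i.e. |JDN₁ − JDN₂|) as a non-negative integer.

4834

First date → JDN 2480130; second date → JDN 2484964.
The interval is |2480130 − 2484964| = 4834 days.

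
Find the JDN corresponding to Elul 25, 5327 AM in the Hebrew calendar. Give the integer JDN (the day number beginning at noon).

2293646

In the proleptic Gregorian calendar the same day is 9 September 1567.
JDN 2451545 is 1 January 2000 CE (Gregorian); the target day is −157899 days from there, so JDN = 2293646.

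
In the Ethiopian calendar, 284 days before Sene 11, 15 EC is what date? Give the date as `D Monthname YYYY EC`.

2 Pagume 14 EC

Counting 284 days back from JDN 1729614 reaches JDN 1729330, which is 2 Pagume 14 EC.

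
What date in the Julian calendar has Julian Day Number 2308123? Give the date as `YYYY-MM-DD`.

The Gregorian equivalent of JDN 2308123 is 29 April 1607.
In the Julian calendar that day is 1607-04-19.

1607-04-19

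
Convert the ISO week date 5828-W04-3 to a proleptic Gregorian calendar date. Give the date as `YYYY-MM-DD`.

5828-01-23

ISO week 1 of 5828 is the week containing the first Thursday of 5828.
Week 4, day 3 (Wednesday) lands on 5828-01-23.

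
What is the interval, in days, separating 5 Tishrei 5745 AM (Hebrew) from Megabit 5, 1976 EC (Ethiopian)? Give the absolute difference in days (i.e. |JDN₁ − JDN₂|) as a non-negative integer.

201

First date → JDN 2445975; second date → JDN 2445774.
The interval is |2445975 − 2445774| = 201 days.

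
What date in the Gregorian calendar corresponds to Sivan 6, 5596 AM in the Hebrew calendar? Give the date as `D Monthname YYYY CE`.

22 May 1836 CE

Both dates share Julian Day Number 2391787; in the Gregorian calendar that is 22 May 1836 CE.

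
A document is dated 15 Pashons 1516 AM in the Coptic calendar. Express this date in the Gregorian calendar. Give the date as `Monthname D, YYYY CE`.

Both dates share Julian Day Number 2378638; in the Gregorian calendar that is 22 May 1800 CE.

May 22, 1800 CE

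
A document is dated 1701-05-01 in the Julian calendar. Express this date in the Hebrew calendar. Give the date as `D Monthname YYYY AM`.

The source date corresponds to 12 May 1701 in the Gregorian calendar (JDN 2342469).
That day falls on 4 Iyar 5461 AM in the Hebrew calendar.

4 Iyar 5461 AM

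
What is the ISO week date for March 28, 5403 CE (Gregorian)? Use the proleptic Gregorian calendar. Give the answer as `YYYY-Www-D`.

The weekday is Monday (ISO weekday 1).
That Monday belongs to ISO week 13 of ISO year 5403.

5403-W13-1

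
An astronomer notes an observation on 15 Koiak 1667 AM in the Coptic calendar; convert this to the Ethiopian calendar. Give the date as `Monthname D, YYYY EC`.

Tahsas 15, 1943 EC

Julian Day Number of the source date = 2433640.
Converting JDN 2433640 to the Ethiopian calendar gives 15 Tahsas 1943 EC.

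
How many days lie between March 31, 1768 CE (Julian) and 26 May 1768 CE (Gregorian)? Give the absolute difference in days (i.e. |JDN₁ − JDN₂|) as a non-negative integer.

JDN of the first date = 2366910.
JDN of the second date = 2366955.
|2366955 − 2366910| = 45.

45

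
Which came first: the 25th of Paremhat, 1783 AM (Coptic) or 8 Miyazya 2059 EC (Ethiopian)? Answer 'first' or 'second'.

first

First date → JDN 2476109; second date → JDN 2476122.
JDN 2476109 < JDN 2476122, so the first date is earlier.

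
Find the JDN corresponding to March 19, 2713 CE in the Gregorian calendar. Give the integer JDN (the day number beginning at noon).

2712040

JDN 2299161 is 15 October 1582 CE (Gregorian); the target day is +412879 days from there, so JDN = 2712040.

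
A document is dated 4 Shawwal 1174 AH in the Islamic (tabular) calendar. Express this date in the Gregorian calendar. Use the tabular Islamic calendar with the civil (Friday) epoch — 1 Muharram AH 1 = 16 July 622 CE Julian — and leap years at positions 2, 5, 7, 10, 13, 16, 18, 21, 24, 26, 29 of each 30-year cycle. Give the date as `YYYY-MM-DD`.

1761-05-09

Julian Day Number of the source date = 2364381.
Converting JDN 2364381 to the Gregorian calendar gives 9 May 1761 CE.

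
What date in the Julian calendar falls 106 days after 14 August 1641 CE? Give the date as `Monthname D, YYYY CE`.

November 28, 1641 CE

JDN of 14 August 1641 CE = 2320659.
2320659 + 106 = 2320765.
JDN 2320765 in the Julian calendar is November 28, 1641 CE.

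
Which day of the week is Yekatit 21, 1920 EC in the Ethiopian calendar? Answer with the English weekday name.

Wednesday

Equivalently 29 February 1928 Gregorian, JDN 2425306.
JDN 2425306 mod 7 = 2, and JDN 0 was a Monday, so this is a Wednesday.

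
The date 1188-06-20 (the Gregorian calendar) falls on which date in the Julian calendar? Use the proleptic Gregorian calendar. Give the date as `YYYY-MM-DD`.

The Julian–Gregorian offset here is 7 days (Julian trailing).
20 June 1188 Gregorian − 7 days → 13 June 1188 Julian.

1188-06-13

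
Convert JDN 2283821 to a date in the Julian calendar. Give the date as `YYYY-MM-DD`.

JDN 2283821 is 15 October 1540 in the proleptic Gregorian calendar.
In the Julian calendar that day is 1540-10-05.

1540-10-05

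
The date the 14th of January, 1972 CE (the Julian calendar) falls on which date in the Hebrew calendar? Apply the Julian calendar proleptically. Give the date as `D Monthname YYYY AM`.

Julian Day Number of the source date = 2441344.
Converting JDN 2441344 to the Hebrew calendar gives 11 Shevat 5732 AM.

11 Shevat 5732 AM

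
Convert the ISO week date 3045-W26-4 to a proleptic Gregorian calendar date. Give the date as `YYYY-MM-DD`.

ISO week 1 of 3045 is the week containing the first Thursday of 3045.
Week 26, day 4 (Thursday) lands on 3045-06-26.

3045-06-26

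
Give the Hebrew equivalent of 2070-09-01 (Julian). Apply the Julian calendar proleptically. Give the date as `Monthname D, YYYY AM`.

Julian Day Number of the source date = 2477369.
Converting JDN 2477369 to the Hebrew calendar gives 9 Tishrei 5831 AM.

Tishrei 9, 5831 AM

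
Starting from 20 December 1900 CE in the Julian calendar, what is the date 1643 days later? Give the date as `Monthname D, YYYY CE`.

June 20, 1905 CE

The starting date is JDN 2415387; 2415387 + 1643 = 2417030.
JDN 2417030 corresponds to June 20, 1905 CE.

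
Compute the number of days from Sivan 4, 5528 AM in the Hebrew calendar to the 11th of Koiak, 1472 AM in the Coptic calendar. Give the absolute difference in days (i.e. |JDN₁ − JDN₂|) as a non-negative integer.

JDN of the first date = 2366949.
JDN of the second date = 2362413.
|2362413 − 2366949| = 4536.

4536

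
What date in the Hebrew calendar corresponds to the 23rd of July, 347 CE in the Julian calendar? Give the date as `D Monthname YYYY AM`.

28 Tammuz 4107 AM

Julian Day Number of the source date = 1848003.
Converting JDN 1848003 to the Hebrew calendar gives 28 Tammuz 4107 AM.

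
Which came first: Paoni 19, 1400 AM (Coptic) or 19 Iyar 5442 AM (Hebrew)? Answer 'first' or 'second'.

second

The two dates have Julian Day Numbers 2336303 and 2335545 respectively.
Since 2335545 < 2336303, the second date comes first.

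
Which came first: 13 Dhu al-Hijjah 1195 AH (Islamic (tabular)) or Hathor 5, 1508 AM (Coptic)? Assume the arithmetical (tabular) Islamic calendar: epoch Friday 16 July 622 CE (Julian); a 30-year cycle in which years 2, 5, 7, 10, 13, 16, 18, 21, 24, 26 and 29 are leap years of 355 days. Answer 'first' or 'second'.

first

The two dates have Julian Day Numbers 2371891 and 2375526 respectively.
Since 2371891 < 2375526, the first date comes first.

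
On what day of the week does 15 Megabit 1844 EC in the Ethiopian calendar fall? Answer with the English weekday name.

Tuesday

In the Gregorian calendar this is 23 March 1852 (JDN 2397571).
JDN 2397571 mod 7 = 1, and JDN 0 was a Monday, so this is a Tuesday.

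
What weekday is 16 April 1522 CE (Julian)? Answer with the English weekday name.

Equivalently 26 April 1522 Gregorian, JDN 2277074.
Since JDN mod 7 = 2 (0 = Monday), the day is Wednesday.

Wednesday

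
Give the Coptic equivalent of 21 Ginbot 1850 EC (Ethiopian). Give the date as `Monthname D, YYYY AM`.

Pashons 21, 1574 AM

The source date corresponds to 28 May 1858 in the Gregorian calendar (JDN 2399828).
That day falls on 21 Pashons 1574 AM in the Coptic calendar.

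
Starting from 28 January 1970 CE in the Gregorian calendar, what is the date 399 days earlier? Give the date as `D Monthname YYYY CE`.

The starting date is JDN 2440615; 2440615 − 399 = 2440216.
JDN 2440216 corresponds to 25 December 1968 CE.

25 December 1968 CE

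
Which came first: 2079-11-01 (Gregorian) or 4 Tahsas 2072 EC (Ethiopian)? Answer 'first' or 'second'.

The two dates have Julian Day Numbers 2480704 and 2480747 respectively.
Since 2480704 < 2480747, the first date comes first.

first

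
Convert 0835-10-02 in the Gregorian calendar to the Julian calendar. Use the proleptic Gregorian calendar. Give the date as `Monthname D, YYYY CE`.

September 28, 835 CE

The Julian–Gregorian offset here is 4 days (Julian trailing).
2 October 835 Gregorian − 4 days → 28 September 835 Julian.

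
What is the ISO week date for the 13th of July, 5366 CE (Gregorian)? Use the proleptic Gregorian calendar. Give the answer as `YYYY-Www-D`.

The weekday is Sunday (ISO weekday 7).
That Sunday belongs to ISO week 28 of ISO year 5366.

5366-W28-7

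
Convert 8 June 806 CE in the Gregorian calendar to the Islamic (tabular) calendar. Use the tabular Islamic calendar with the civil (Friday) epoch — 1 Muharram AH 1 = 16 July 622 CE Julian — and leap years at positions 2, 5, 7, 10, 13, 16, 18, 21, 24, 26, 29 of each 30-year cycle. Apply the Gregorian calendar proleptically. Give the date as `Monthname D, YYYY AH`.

Julian Day Number of the source date = 2015604.
Converting JDN 2015604 to the tabular Islamic calendar gives 13 Rajab 190 AH.

Rajab 13, 190 AH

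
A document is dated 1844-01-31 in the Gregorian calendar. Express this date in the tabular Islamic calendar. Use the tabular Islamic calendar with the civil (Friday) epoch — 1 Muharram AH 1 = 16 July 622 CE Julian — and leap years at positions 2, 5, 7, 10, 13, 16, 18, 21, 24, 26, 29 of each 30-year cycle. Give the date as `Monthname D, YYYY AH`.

Julian Day Number of the source date = 2394597.
Converting JDN 2394597 to the tabular Islamic calendar gives 10 Muharram 1260 AH.

Muharram 10, 1260 AH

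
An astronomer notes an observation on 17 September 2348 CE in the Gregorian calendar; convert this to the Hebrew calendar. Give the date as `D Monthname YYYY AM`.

Julian Day Number of the source date = 2578909.
Converting JDN 2578909 to the Hebrew calendar gives 22 Elul 6108 AM.

22 Elul 6108 AM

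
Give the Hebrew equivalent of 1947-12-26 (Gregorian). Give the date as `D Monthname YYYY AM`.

Julian Day Number of the source date = 2432546.
Converting JDN 2432546 to the Hebrew calendar gives 13 Tevet 5708 AM.

13 Tevet 5708 AM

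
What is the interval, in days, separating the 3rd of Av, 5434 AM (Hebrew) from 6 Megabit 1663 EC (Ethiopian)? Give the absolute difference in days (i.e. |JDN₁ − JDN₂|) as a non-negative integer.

1242

First date → JDN 2332693; second date → JDN 2331451.
The interval is |2332693 − 2331451| = 1242 days.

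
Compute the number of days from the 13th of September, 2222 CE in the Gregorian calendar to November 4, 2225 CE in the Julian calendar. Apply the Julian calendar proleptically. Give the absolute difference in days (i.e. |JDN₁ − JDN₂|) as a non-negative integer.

1163

JDN of the first date = 2532884.
JDN of the second date = 2534047.
|2534047 − 2532884| = 1163.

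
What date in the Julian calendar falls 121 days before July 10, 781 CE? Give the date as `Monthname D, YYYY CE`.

March 11, 781 CE

The starting date is JDN 2006509; 2006509 − 121 = 2006388.
JDN 2006388 corresponds to March 11, 781 CE.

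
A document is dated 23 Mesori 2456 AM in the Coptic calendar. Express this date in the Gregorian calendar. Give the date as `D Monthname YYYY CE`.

4 September 2740 CE

Both dates share Julian Day Number 2722071; in the Gregorian calendar that is 4 September 2740 CE.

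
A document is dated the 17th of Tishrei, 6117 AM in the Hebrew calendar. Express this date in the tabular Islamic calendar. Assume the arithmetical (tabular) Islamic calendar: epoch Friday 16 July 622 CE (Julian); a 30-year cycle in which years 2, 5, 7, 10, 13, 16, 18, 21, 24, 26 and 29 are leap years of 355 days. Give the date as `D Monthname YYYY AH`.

17 Jumada al-Thani 1788 AH

Both dates share Julian Day Number 2581857; in the tabular Islamic calendar that is 17 Jumada al-Thani 1788 AH.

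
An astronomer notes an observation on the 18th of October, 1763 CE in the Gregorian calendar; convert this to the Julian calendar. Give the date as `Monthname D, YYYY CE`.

For dates in this range the Gregorian date is 11 days ahead of the Julian.
18 October 1763 Gregorian − 11 days → 7 October 1763 Julian.

October 7, 1763 CE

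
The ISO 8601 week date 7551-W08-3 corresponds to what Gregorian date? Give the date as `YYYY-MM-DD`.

ISO week 1 of 7551 is the week containing the first Thursday of 7551.
Week 8, day 3 (Wednesday) lands on 7551-02-21.

7551-02-21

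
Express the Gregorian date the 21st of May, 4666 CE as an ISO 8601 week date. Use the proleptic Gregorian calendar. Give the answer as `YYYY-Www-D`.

The weekday is Monday (ISO weekday 1).
That Monday belongs to ISO week 21 of ISO year 4666.

4666-W21-1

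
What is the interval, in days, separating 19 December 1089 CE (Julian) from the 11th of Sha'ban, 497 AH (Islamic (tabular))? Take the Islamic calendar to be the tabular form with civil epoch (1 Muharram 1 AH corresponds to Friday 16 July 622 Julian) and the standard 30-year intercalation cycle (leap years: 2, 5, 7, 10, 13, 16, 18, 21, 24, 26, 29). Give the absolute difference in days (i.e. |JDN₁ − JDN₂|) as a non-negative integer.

JDN of the first date = 2119168.
JDN of the second date = 2124423.
|2124423 − 2119168| = 5255.

5255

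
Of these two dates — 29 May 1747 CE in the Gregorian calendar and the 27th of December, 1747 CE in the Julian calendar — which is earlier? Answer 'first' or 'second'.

first

The two dates have Julian Day Numbers 2359287 and 2359510 respectively.
Since 2359287 < 2359510, the first date comes first.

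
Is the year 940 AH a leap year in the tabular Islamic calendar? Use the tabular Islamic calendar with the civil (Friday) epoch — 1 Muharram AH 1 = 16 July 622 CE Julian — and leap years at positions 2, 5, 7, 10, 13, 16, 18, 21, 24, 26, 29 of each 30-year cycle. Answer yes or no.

yes

Year 940 AH is year 10 of its 30-year cycle; leap positions are 2, 5, 7, 10, 13, 16, 18, 21, 24, 26, 29, so it is a leap year (355 days).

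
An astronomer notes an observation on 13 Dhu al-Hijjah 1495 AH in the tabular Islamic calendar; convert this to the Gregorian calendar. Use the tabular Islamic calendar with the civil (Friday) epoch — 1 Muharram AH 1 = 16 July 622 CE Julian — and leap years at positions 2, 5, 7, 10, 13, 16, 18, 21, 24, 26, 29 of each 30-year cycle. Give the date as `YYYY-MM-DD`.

2072-12-24

Julian Day Number of the source date = 2478201.
Converting JDN 2478201 to the Gregorian calendar gives 24 December 2072 CE.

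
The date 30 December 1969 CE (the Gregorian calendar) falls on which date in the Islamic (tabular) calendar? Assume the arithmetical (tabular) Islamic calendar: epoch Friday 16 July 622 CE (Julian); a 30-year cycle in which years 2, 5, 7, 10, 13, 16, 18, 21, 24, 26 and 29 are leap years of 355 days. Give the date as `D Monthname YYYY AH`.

Both dates share Julian Day Number 2440586; in the tabular Islamic calendar that is 20 Shawwal 1389 AH.

20 Shawwal 1389 AH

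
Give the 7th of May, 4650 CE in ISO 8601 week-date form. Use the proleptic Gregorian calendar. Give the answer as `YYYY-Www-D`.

The weekday is Tuesday (ISO weekday 2).
That Tuesday belongs to ISO week 19 of ISO year 4650.

4650-W19-2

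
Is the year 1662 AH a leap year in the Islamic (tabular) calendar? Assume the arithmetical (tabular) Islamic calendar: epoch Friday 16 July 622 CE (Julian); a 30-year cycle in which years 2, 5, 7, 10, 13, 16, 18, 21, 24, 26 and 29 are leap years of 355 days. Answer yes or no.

no

Year 1662 AH is year 12 of its 30-year cycle; leap positions are 2, 5, 7, 10, 13, 16, 18, 21, 24, 26, 29, so it is a common year (354 days).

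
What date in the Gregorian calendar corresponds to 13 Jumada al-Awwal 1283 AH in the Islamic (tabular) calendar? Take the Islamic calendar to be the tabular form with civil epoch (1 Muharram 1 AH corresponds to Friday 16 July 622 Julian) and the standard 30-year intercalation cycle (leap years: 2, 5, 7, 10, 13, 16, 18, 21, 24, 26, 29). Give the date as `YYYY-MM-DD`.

Both dates share Julian Day Number 2402868; in the Gregorian calendar that is 23 September 1866 CE.

1866-09-23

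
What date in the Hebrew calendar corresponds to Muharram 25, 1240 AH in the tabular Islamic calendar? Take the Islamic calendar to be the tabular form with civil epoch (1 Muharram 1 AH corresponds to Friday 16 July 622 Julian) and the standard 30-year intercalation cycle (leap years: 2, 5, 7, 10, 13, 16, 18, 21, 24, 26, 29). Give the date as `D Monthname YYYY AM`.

26 Elul 5584 AM

The source date corresponds to 19 September 1824 in the Gregorian calendar (JDN 2387524).
That day falls on 26 Elul 5584 AM in the Hebrew calendar.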